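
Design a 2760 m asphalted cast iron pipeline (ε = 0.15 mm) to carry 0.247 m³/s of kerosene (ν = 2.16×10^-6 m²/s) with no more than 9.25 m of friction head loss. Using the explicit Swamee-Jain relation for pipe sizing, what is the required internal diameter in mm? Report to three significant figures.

D ≈ 488 mm

Swamee-Jain (Type III): D = 0.66·[ε^1.25·(LQ²/(gh_f))^4.75 + ν·Q^9.4·(L/(gh_f))^5.2]^0.04
LQ²/(gh_f) = 1.856; L/(gh_f) = 30.42
Term 1 = ε^1.25·(…)^4.75 = 3.13×10^-4; Term 2 = ν·Q^9.4·(…)^5.2 = 2.18×10^-4
D = 0.66·(3.13×10^-4 + 2.18×10^-4)^0.04 = 0.4881 m = 488 mm
Check: V = 1.32 m/s, Re = 2.98×10^5, f = 0.01712, h_f = 8.60 m ≈ 9.25 m ✓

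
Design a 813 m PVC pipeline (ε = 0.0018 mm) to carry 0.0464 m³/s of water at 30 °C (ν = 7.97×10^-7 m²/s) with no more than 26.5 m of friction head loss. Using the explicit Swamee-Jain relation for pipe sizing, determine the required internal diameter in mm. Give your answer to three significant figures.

Swamee-Jain (Type III): D = 0.66·[ε^1.25·(LQ²/(gh_f))^4.75 + ν·Q^9.4·(L/(gh_f))^5.2]^0.04
LQ²/(gh_f) = 0.006733; L/(gh_f) = 3.127
Term 1 = ε^1.25·(…)^4.75 = 3.18×10^-18; Term 2 = ν·Q^9.4·(…)^5.2 = 8.74×10^-17
D = 0.66·(3.18×10^-18 + 8.74×10^-17)^0.04 = 0.1506 m = 151 mm
Check: V = 2.60 m/s, Re = 4.92×10^5, f = 0.01332, h_f = 24.9 m ≈ 26.5 m ✓

D ≈ 151 mm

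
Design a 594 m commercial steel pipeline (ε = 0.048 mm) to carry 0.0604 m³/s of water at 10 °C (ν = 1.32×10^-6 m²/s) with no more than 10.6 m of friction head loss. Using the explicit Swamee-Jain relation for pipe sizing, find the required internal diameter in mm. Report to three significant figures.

D ≈ 198 mm

Swamee-Jain (Type III): D = 0.66·[ε^1.25·(LQ²/(gh_f))^4.75 + ν·Q^9.4·(L/(gh_f))^5.2]^0.04
LQ²/(gh_f) = 0.02084; L/(gh_f) = 5.712
Term 1 = ε^1.25·(…)^4.75 = 4.13×10^-14; Term 2 = ν·Q^9.4·(…)^5.2 = 3.96×10^-14
D = 0.66·(4.13×10^-14 + 3.96×10^-14)^0.04 = 0.1976 m = 198 mm
Check: V = 1.97 m/s, Re = 2.95×10^5, f = 0.01667, h_f = 9.90 m ≈ 10.6 m ✓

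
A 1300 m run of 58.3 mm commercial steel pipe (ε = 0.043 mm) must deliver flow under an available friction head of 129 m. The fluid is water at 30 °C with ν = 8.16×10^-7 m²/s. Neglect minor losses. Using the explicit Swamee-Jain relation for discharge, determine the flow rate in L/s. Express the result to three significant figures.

Swamee-Jain (Type II): Q = -0.965·√(gD⁵h_f/L)·ln[ε/(3.7D) + √(3.17ν²L/(gD³h_f))]
√(gD⁵h_f/L) = √(9.81·0.0583⁵·129/1300) = 8.097×10^-4
ε/(3.7D) = 1.99×10^-4; √(3.17ν²L/(gD³h_f)) = 1.05×10^-4
Q = -0.965·8.097×10^-4·ln(3.039×10^-4) = 0.006328 m³/s
Check: V = 2.37 m/s, Re = 1.69×10^5, f = 0.02035, h_f = 130 m ≈ 129 m ✓

Q ≈ 6.33 L/s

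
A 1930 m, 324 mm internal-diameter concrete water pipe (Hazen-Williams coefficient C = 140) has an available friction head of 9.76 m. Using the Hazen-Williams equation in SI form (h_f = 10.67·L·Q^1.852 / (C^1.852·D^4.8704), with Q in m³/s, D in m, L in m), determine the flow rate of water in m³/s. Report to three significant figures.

Q ≈ 0.116 m³/s

Rearranging: Q = [h_f·C^1.852·D^4.8704 / (10.67·L)]^(1/1.852)
Q = [9.76·140^1.852·0.324^4.8704 / (10.67·1930)]^0.540 = 0.1159 m³/s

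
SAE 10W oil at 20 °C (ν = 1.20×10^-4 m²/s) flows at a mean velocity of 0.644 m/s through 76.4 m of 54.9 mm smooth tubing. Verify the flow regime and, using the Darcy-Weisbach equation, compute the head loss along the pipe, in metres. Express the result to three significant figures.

h_f ≈ 6.39 m

Re = VD/ν = 0.644·0.05490/1.20×10^-4 = 295 → laminar (Re < 2300)
f = 64/Re = 0.2172
h_f = f(L/D)V²/(2g) = 0.2172·(76.4/0.05490)·0.644²/(2·9.81) = 6.390 m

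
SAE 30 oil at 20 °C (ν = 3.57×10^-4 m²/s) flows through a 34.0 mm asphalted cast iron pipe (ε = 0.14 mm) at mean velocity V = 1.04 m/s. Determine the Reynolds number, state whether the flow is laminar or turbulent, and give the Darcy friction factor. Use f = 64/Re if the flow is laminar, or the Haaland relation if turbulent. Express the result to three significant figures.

Re = VD/ν = 1.040·0.0340/3.57×10^-4 = 99.0
Re < 2300 → laminar → f = 64/Re = 0.6462

Re ≈ 99.0; laminar; f = 64/Re ≈ 0.646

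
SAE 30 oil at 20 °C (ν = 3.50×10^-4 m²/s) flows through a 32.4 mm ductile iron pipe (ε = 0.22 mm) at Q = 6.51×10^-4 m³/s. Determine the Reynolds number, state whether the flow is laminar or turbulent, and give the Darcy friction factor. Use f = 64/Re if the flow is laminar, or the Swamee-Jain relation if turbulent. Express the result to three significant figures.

V = 4Q/(πD²) = 0.7896 m/s
Re = VD/ν = 0.7896·0.0324/3.50×10^-4 = 73.1
Re < 2300 → laminar → f = 64/Re = 0.8756

Re ≈ 73.1; laminar; f = 64/Re ≈ 0.876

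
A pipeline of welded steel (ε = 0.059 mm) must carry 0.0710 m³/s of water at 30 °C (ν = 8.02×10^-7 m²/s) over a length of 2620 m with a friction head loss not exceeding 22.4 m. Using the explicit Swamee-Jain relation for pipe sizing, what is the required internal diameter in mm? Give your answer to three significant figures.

D ≈ 242 mm

Swamee-Jain (Type III): D = 0.66·[ε^1.25·(LQ²/(gh_f))^4.75 + ν·Q^9.4·(L/(gh_f))^5.2]^0.04
LQ²/(gh_f) = 0.06010; L/(gh_f) = 11.92
Term 1 = ε^1.25·(…)^4.75 = 8.19×10^-12; Term 2 = ν·Q^9.4·(…)^5.2 = 5.05×10^-12
D = 0.66·(8.19×10^-12 + 5.05×10^-12)^0.04 = 0.2423 m = 242 mm
Check: V = 1.54 m/s, Re = 4.65×10^5, f = 0.01599, h_f = 20.9 m ≈ 22.4 m ✓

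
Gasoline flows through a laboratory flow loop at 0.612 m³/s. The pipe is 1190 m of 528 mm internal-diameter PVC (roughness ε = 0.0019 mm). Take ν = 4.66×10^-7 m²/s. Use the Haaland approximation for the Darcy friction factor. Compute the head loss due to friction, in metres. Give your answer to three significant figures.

V = 4Q/(πD²) = 4·0.612/(π·0.528²) = 2.795 m/s
Re = VD/ν = 2.795·0.528/4.66×10^-7 = 3.17×10^6 → turbulent
ε/D = 0.0019/528 = 3.60×10^-6
Haaland: f = 0.009767
h_f = f(L/D)V²/(2g) = 0.009767·(1190/0.528)·2.795²/(2·9.81) = 8.765 m

h_f ≈ 8.77 m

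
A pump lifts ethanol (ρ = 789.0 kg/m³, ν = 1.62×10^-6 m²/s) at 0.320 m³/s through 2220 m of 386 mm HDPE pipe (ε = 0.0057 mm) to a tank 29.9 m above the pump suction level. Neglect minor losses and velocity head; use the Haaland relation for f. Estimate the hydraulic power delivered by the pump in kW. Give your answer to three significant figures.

P_hyd ≈ 143 kW

V = 4Q/(πD²) = 2.735 m/s; Re = 6.52×10^5; ε/D = 1.48×10^-5; f = 0.01267
h_f = f(L/D)V²/2g = 27.78 m
Total head H = z + h_f = 29.9 + 27.78 = 57.68 m
P_hyd = ρgQH = 789.0·9.81·0.320·57.68 = 142.9 kW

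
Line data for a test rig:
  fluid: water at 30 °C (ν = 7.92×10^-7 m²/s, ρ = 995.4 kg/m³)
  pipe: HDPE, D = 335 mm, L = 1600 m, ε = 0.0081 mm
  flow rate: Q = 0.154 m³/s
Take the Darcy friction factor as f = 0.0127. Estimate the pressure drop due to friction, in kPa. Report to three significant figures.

V = 4Q/(πD²) = 4·0.154/(π·0.335²) = 1.747 m/s
h_f = f(L/D)V²/(2g) = 0.01270·(1600/0.335)·1.747²/(2·9.81) = 9.438 m
Δp = ρg·h_f = 995.4·9.81·9.438 = 92.16 kPa

Δp ≈ 92.2 kPa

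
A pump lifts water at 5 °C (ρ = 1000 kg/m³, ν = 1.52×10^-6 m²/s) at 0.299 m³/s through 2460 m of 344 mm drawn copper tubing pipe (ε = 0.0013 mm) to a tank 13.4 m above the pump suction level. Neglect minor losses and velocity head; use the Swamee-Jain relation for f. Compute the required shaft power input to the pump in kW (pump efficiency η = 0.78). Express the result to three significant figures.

V = 4Q/(πD²) = 3.217 m/s; Re = 7.28×10^5; ε/D = 3.78×10^-6; f = 0.01233
h_f = f(L/D)V²/2g = 46.52 m
Total head H = z + h_f = 13.4 + 46.52 = 59.92 m
P_hyd = ρgQH = 1000·9.81·0.299·59.92 = 175.7 kW
P_shaft = P_hyd/η = 175.7/0.78 = 225.3 kW

P_shaft ≈ 225 kW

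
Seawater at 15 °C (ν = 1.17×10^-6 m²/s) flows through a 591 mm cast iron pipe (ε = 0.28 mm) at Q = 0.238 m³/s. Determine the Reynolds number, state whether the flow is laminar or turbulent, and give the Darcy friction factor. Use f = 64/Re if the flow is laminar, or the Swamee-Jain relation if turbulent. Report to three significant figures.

V = 4Q/(πD²) = 0.8676 m/s
Re = VD/ν = 0.8676·0.591/1.17×10^-6 = 4.38×10^5
Re > 4000 → turbulent; ε/D = 4.74×10^-4
Swamee-Jain: f = 0.01774

Re ≈ 4.38×10^5; turbulent; f ≈ 0.0177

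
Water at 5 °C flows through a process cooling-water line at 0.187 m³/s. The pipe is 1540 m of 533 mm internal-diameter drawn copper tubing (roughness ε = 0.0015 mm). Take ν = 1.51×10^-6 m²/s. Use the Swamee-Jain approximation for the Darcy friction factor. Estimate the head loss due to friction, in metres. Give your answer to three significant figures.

h_f ≈ 1.49 m

V = 4Q/(πD²) = 4·0.187/(π·0.533²) = 0.8381 m/s
Re = VD/ν = 0.8381·0.533/1.51×10^-6 = 2.96×10^5 → turbulent
ε/D = 0.0015/533 = 2.81×10^-6
Swamee-Jain: f = 0.01444
h_f = f(L/D)V²/(2g) = 0.01444·(1540/0.533)·0.8381²/(2·9.81) = 1.494 m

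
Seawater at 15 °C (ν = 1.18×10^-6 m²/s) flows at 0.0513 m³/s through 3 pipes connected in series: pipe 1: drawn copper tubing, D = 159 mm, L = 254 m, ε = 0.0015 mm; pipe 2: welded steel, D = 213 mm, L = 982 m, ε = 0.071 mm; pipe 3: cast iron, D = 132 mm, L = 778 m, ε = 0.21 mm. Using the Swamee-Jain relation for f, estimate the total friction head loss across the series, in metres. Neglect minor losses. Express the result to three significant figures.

Pipe 1: V = 2.584 m/s, Re = 3.48×10^5, ε/D = 9.43×10^-6, f = 0.01410, h_1 = f(L/D)V²/2g = 7.665 m
Pipe 2: V = 1.440 m/s, Re = 2.60×10^5, ε/D = 3.33×10^-4, f = 0.01752, h_2 = f(L/D)V²/2g = 8.533 m
Pipe 3: V = 3.749 m/s, Re = 4.19×10^5, ε/D = 0.00159, f = 0.02270, h_3 = f(L/D)V²/2g = 95.82 m
Series → Q common, losses add: H = Σh = 112.0 m

H ≈ 112 m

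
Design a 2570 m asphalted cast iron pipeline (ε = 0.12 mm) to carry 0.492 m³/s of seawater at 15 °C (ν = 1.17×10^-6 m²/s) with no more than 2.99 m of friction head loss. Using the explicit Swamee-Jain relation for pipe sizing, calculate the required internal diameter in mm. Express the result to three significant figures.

D ≈ 768 mm

Swamee-Jain (Type III): D = 0.66·[ε^1.25·(LQ²/(gh_f))^4.75 + ν·Q^9.4·(L/(gh_f))^5.2]^0.04
LQ²/(gh_f) = 21.21; L/(gh_f) = 87.62
Term 1 = ε^1.25·(…)^4.75 = 25.1; Term 2 = ν·Q^9.4·(…)^5.2 = 18.8
D = 0.66·(25.1 + 18.8)^0.04 = 0.7678 m = 768 mm
Check: V = 1.06 m/s, Re = 6.97×10^5, f = 0.01465, h_f = 2.82 m ≈ 2.99 m ✓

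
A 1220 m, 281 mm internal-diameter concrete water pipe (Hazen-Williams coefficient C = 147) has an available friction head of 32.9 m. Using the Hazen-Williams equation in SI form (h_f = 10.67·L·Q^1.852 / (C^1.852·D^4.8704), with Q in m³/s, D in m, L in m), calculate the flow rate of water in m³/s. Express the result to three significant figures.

Q ≈ 0.207 m³/s

Rearranging: Q = [h_f·C^1.852·D^4.8704 / (10.67·L)]^(1/1.852)
Q = [32.9·147^1.852·0.281^4.8704 / (10.67·1220)]^0.540 = 0.2066 m³/s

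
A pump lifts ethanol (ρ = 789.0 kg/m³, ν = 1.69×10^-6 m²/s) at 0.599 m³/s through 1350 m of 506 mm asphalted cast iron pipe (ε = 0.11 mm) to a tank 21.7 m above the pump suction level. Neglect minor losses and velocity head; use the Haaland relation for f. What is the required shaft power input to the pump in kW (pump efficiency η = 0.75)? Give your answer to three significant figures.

P_shaft ≈ 245 kW

V = 4Q/(πD²) = 2.979 m/s; Re = 8.92×10^5; ε/D = 2.17×10^-4; f = 0.01488
h_f = f(L/D)V²/2g = 17.95 m
Total head H = z + h_f = 21.7 + 17.95 = 39.65 m
P_hyd = ρgQH = 789.0·9.81·0.599·39.65 = 183.8 kW
P_shaft = P_hyd/η = 183.8/0.75 = 245.1 kW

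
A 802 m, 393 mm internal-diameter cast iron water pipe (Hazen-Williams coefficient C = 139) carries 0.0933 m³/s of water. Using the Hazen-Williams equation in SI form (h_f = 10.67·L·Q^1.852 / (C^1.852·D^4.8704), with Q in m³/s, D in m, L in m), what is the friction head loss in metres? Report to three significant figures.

h_f ≈ 1.07 m

h_f = 10.67·802·0.0933^1.852 / (139^1.852·0.393^4.8704) = 1.074 m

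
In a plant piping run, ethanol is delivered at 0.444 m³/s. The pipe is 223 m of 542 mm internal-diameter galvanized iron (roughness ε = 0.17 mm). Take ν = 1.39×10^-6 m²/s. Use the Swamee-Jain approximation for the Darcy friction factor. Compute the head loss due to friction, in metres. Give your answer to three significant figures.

h_f ≈ 1.25 m

V = 4Q/(πD²) = 4·0.444/(π·0.542²) = 1.924 m/s
Re = VD/ν = 1.924·0.542/1.39×10^-6 = 7.50×10^5 → turbulent
ε/D = 0.17/542 = 3.14×10^-4
Swamee-Jain: f = 0.01609
h_f = f(L/D)V²/(2g) = 0.01609·(223/0.542)·1.924²/(2·9.81) = 1.250 m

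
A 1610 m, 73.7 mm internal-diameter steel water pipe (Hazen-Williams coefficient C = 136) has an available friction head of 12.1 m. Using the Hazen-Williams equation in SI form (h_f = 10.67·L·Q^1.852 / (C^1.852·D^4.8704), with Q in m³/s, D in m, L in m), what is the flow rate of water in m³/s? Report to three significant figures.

Rearranging: Q = [h_f·C^1.852·D^4.8704 / (10.67·L)]^(1/1.852)
Q = [12.1·136^1.852·0.0737^4.8704 / (10.67·1610)]^0.540 = 0.002839 m³/s

Q ≈ 0.00284 m³/s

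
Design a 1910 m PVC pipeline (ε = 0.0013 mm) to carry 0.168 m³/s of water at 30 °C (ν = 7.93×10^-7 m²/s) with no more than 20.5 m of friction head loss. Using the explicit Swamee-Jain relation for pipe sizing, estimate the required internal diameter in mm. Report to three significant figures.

Swamee-Jain (Type III): D = 0.66·[ε^1.25·(LQ²/(gh_f))^4.75 + ν·Q^9.4·(L/(gh_f))^5.2]^0.04
LQ²/(gh_f) = 0.2681; L/(gh_f) = 9.498
Term 1 = ε^1.25·(…)^4.75 = 8.44×10^-11; Term 2 = ν·Q^9.4·(…)^5.2 = 5.02×10^-9
D = 0.66·(8.44×10^-11 + 5.02×10^-9)^0.04 = 0.3075 m = 308 mm
Check: V = 2.26 m/s, Re = 8.77×10^5, f = 0.01197, h_f = 19.4 m ≈ 20.5 m ✓

D ≈ 308 mm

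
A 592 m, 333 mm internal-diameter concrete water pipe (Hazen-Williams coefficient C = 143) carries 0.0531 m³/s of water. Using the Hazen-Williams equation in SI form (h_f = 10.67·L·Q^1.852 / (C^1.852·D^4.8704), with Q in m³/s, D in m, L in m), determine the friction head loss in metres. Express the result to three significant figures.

h_f ≈ 0.594 m

h_f = 10.67·592·0.0531^1.852 / (143^1.852·0.333^4.8704) = 0.5937 m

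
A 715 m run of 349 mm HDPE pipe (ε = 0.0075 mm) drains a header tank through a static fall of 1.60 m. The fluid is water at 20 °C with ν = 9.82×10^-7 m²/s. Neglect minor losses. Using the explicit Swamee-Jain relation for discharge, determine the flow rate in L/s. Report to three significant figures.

Q ≈ 99.5 L/s

Swamee-Jain (Type II): Q = -0.965·√(gD⁵h_f/L)·ln[ε/(3.7D) + √(3.17ν²L/(gD³h_f))]
√(gD⁵h_f/L) = √(9.81·0.349⁵·1.60/715) = 0.01066
ε/(3.7D) = 5.81×10^-6; √(3.17ν²L/(gD³h_f)) = 5.72×10^-5
Q = -0.965·0.01066·ln(6.304×10^-5) = 0.09950 m³/s
Check: V = 1.04 m/s, Re = 3.70×10^5, f = 0.01411, h_f = 1.59 m ≈ 1.60 m ✓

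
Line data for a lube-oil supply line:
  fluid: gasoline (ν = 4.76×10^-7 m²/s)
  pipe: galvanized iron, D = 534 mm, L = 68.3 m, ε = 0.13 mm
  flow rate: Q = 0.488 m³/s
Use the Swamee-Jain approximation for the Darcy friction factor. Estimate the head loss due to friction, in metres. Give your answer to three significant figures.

V = 4Q/(πD²) = 4·0.488/(π·0.534²) = 2.179 m/s
Re = VD/ν = 2.179·0.534/4.76×10^-7 = 2.44×10^6 → turbulent
ε/D = 0.13/534 = 2.43×10^-4
Swamee-Jain: f = 0.01473
h_f = f(L/D)V²/(2g) = 0.01473·(68.3/0.534)·2.179²/(2·9.81) = 0.4561 m

h_f ≈ 0.456 m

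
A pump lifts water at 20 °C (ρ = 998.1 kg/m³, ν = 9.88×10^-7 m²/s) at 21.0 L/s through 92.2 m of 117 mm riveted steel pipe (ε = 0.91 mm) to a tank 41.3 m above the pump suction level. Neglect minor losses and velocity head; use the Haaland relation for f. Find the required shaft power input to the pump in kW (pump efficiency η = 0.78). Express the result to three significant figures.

P_shaft ≈ 12.3 kW

V = 4Q/(πD²) = 1.953 m/s; Re = 2.31×10^5; ε/D = 0.00778; f = 0.03523
h_f = f(L/D)V²/2g = 5.398 m
Total head H = z + h_f = 41.3 + 5.398 = 46.70 m
P_hyd = ρgQH = 998.1·9.81·0.0210·46.70 = 9.602 kW
P_shaft = P_hyd/η = 9.602/0.78 = 12.31 kW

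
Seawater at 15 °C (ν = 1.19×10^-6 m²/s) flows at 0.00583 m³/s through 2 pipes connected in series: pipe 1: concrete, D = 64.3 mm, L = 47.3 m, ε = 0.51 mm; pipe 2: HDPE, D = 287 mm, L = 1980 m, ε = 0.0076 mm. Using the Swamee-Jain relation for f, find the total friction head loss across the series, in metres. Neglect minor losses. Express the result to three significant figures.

H ≈ 4.43 m

Pipe 1: V = 1.795 m/s, Re = 9.70×10^4, ε/D = 0.00793, f = 0.03607, h_1 = f(L/D)V²/2g = 4.359 m
Pipe 2: V = 0.09012 m/s, Re = 2.17×10^4, ε/D = 2.65×10^-5, f = 0.02535, h_2 = f(L/D)V²/2g = 0.07240 m
Series → Q common, losses add: H = Σh = 4.432 m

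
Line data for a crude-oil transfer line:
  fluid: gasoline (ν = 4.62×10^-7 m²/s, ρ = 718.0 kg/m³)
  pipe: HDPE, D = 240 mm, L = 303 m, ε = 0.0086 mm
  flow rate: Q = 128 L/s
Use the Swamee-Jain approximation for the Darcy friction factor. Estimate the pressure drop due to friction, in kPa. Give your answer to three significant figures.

V = 4Q/(πD²) = 4·0.128/(π·0.240²) = 2.829 m/s
Re = VD/ν = 2.829·0.240/4.62×10^-7 = 1.47×10^6 → turbulent
ε/D = 0.0086/240 = 3.58×10^-5
Swamee-Jain: f = 0.01188
h_f = f(L/D)V²/(2g) = 0.01188·(303/0.240)·2.829²/(2·9.81) = 6.119 m
Δp = ρg·h_f = 718.0·9.81·6.119 = 43.10 kPa

Δp ≈ 43.1 kPa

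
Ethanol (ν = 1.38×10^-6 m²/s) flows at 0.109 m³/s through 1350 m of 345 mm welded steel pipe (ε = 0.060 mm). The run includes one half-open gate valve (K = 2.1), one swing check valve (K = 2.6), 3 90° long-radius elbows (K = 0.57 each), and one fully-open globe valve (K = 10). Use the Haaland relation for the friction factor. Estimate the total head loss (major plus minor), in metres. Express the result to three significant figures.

H_L ≈ 5.45 m

V = 4Q/(πD²) = 1.166 m/s; V²/2g = 0.06929 m
Re = 2.91×10^5, ε/D = 1.74×10^-4 → f = 0.01591 (Haaland)
Major: h_f = f(L/D)·V²/2g = 0.01591·3913·0.06929 = 4.313 m
Minor: ΣK = 16.4; h_m = ΣK·V²/2g = 1.137 m
Total H_L = 4.313 + 1.137 = 5.451 m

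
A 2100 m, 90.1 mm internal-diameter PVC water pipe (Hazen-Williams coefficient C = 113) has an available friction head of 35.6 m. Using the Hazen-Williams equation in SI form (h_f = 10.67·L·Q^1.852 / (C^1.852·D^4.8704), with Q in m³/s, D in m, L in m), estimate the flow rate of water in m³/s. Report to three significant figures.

Rearranging: Q = [h_f·C^1.852·D^4.8704 / (10.67·L)]^(1/1.852)
Q = [35.6·113^1.852·0.0901^4.8704 / (10.67·2100)]^0.540 = 0.006207 m³/s

Q ≈ 0.00621 m³/s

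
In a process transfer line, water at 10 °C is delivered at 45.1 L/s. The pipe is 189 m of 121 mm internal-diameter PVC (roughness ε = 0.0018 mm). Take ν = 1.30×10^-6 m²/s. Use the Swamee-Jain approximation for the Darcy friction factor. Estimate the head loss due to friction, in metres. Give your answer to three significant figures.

h_f ≈ 17.2 m

V = 4Q/(πD²) = 4·0.0451/(π·0.121²) = 3.922 m/s
Re = VD/ν = 3.922·0.121/1.30×10^-6 = 3.65×10^5 → turbulent
ε/D = 0.0018/121 = 1.49×10^-5
Swamee-Jain: f = 0.01406
h_f = f(L/D)V²/(2g) = 0.01406·(189/0.121)·3.922²/(2·9.81) = 17.21 m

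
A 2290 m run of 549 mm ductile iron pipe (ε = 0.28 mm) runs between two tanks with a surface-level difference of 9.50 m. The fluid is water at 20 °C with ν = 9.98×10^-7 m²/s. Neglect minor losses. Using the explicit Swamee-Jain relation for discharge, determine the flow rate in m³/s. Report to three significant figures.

Swamee-Jain (Type II): Q = -0.965·√(gD⁵h_f/L)·ln[ε/(3.7D) + √(3.17ν²L/(gD³h_f))]
√(gD⁵h_f/L) = √(9.81·0.549⁵·9.50/2290) = 0.04505
ε/(3.7D) = 1.38×10^-4; √(3.17ν²L/(gD³h_f)) = 2.17×10^-5
Q = -0.965·0.04505·ln(1.595×10^-4) = 0.3801 m³/s
Check: V = 1.61 m/s, Re = 8.83×10^5, f = 0.01743, h_f = 9.56 m ≈ 9.50 m ✓

Q ≈ 0.380 m³/s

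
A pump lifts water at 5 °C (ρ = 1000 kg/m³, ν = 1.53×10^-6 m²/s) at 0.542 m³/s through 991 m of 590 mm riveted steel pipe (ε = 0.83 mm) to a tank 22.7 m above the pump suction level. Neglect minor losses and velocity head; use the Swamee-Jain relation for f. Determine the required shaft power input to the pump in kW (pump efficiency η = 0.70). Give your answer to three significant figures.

P_shaft ≈ 228 kW

V = 4Q/(πD²) = 1.982 m/s; Re = 7.64×10^5; ε/D = 0.00141; f = 0.02178
h_f = f(L/D)V²/2g = 7.328 m
Total head H = z + h_f = 22.7 + 7.328 = 30.03 m
P_hyd = ρgQH = 1000·9.81·0.542·30.03 = 159.7 kW
P_shaft = P_hyd/η = 159.7/0.70 = 228.1 kW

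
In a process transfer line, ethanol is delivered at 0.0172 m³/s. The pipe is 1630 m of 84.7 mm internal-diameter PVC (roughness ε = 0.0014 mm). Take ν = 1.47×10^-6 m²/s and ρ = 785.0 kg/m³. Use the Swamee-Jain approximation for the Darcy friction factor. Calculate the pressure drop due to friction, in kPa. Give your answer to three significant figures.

V = 4Q/(πD²) = 4·0.0172/(π·0.0847²) = 3.053 m/s
Re = VD/ν = 3.053·0.0847/1.47×10^-6 = 1.76×10^5 → turbulent
ε/D = 0.0014/84.7 = 1.65×10^-5
Swamee-Jain: f = 0.01607
h_f = f(L/D)V²/(2g) = 0.01607·(1630/0.0847)·3.053²/(2·9.81) = 146.9 m
Δp = ρg·h_f = 785.0·9.81·146.9 = 1131 kPa

Δp ≈ 1130 kPa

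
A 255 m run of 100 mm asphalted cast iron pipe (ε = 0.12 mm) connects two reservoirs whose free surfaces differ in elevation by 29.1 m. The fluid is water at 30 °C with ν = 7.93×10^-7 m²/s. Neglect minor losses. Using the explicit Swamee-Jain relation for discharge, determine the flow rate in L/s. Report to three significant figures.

Swamee-Jain (Type II): Q = -0.965·√(gD⁵h_f/L)·ln[ε/(3.7D) + √(3.17ν²L/(gD³h_f))]
√(gD⁵h_f/L) = √(9.81·0.100⁵·29.1/255) = 0.003346
ε/(3.7D) = 3.24×10^-4; √(3.17ν²L/(gD³h_f)) = 4.22×10^-5
Q = -0.965·0.003346·ln(3.665×10^-4) = 0.02554 m³/s
Check: V = 3.25 m/s, Re = 4.10×10^5, f = 0.02130, h_f = 29.3 m ≈ 29.1 m ✓

Q ≈ 25.5 L/s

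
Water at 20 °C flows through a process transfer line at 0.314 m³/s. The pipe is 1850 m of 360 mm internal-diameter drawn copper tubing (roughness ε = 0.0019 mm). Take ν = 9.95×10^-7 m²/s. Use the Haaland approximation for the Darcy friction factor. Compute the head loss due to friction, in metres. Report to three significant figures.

h_f ≈ 28.6 m

V = 4Q/(πD²) = 4·0.314/(π·0.360²) = 3.085 m/s
Re = VD/ν = 3.085·0.360/9.95×10^-7 = 1.12×10^6 → turbulent
ε/D = 0.0019/360 = 5.28×10^-6
Haaland: f = 0.01147
h_f = f(L/D)V²/(2g) = 0.01147·(1850/0.360)·3.085²/(2·9.81) = 28.60 m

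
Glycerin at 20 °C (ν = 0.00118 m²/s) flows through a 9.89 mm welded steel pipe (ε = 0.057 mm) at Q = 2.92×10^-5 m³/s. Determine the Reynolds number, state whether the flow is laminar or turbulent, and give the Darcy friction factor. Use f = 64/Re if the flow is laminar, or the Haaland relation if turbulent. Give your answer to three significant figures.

Re ≈ 3.19; laminar; f = 64/Re ≈ 20.1

V = 4Q/(πD²) = 0.3801 m/s
Re = VD/ν = 0.3801·0.00989/0.00118 = 3.19
Re < 2300 → laminar → f = 64/Re = 20.09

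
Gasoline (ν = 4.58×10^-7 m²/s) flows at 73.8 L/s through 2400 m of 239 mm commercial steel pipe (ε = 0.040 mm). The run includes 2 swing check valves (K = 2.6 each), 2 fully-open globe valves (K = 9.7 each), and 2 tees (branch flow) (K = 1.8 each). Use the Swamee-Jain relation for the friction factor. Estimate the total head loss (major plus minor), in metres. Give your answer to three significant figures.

H_L ≈ 24.0 m

V = 4Q/(πD²) = 1.645 m/s; V²/2g = 0.1379 m
Re = 8.58×10^5, ε/D = 1.67×10^-4 → f = 0.01454 (Swamee-Jain)
Major: h_f = f(L/D)·V²/2g = 0.01454·10042·0.1379 = 20.14 m
Minor: ΣK = 28.2; h_m = ΣK·V²/2g = 3.889 m
Total H_L = 20.14 + 3.889 = 24.03 m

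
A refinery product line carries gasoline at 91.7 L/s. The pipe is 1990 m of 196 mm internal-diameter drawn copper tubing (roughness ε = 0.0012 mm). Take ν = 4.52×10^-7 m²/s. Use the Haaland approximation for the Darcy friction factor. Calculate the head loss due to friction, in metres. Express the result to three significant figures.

h_f ≈ 53.5 m

V = 4Q/(πD²) = 4·0.0917/(π·0.196²) = 3.039 m/s
Re = VD/ν = 3.039·0.196/4.52×10^-7 = 1.32×10^6 → turbulent
ε/D = 0.0012/196 = 6.12×10^-6
Haaland: f = 0.01120
h_f = f(L/D)V²/(2g) = 0.01120·(1990/0.196)·3.039²/(2·9.81) = 53.52 m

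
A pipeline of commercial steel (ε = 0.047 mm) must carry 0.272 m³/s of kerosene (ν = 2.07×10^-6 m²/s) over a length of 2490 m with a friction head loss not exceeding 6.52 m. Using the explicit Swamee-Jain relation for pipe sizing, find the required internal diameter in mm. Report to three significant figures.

D ≈ 519 mm

Swamee-Jain (Type III): D = 0.66·[ε^1.25·(LQ²/(gh_f))^4.75 + ν·Q^9.4·(L/(gh_f))^5.2]^0.04
LQ²/(gh_f) = 2.880; L/(gh_f) = 38.93
Term 1 = ε^1.25·(…)^4.75 = 5.92×10^-4; Term 2 = ν·Q^9.4·(…)^5.2 = 0.00186
D = 0.66·(5.92×10^-4 + 0.00186)^0.04 = 0.5190 m = 519 mm
Check: V = 1.29 m/s, Re = 3.22×10^5, f = 0.01519, h_f = 6.14 m ≈ 6.52 m ✓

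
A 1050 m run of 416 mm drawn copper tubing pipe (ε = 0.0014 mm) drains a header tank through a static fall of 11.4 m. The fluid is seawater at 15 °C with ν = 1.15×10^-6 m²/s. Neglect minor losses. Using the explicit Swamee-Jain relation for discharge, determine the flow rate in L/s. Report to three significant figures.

Swamee-Jain (Type II): Q = -0.965·√(gD⁵h_f/L)·ln[ε/(3.7D) + √(3.17ν²L/(gD³h_f))]
√(gD⁵h_f/L) = √(9.81·0.416⁵·11.4/1050) = 0.03643
ε/(3.7D) = 9.10×10^-7; √(3.17ν²L/(gD³h_f)) = 2.34×10^-5
Q = -0.965·0.03643·ln(2.429×10^-5) = 0.3735 m³/s
Check: V = 2.75 m/s, Re = 9.94×10^5, f = 0.01170, h_f = 11.4 m ≈ 11.4 m ✓

Q ≈ 374 L/s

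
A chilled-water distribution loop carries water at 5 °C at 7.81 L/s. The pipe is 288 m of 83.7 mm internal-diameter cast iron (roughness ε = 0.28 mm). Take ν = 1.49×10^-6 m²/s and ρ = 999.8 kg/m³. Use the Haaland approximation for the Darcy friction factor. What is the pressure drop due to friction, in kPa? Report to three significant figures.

V = 4Q/(πD²) = 4·0.00781/(π·0.0837²) = 1.419 m/s
Re = VD/ν = 1.419·0.0837/1.49×10^-6 = 7.97×10^4 → turbulent
ε/D = 0.28/83.7 = 0.00335
Haaland: f = 0.02839
h_f = f(L/D)V²/(2g) = 0.02839·(288/0.0837)·1.419²/(2·9.81) = 10.03 m
Δp = ρg·h_f = 999.8·9.81·10.03 = 98.40 kPa

Δp ≈ 98.4 kPa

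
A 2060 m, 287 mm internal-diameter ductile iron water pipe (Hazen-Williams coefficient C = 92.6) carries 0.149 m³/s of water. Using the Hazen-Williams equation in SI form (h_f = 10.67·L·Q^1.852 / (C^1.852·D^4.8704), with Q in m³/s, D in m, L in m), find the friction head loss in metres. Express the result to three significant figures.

h_f = 10.67·2060·0.149^1.852 / (92.6^1.852·0.287^4.8704) = 64.41 m

h_f ≈ 64.4 m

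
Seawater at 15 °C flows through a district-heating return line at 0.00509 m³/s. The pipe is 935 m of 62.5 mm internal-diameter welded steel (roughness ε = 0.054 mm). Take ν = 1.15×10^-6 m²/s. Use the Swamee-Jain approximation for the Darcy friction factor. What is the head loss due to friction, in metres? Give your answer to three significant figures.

V = 4Q/(πD²) = 4·0.00509/(π·0.0625²) = 1.659 m/s
Re = VD/ν = 1.659·0.0625/1.15×10^-6 = 9.02×10^4 → turbulent
ε/D = 0.054/62.5 = 8.64×10^-4
Swamee-Jain: f = 0.02209
h_f = f(L/D)V²/(2g) = 0.02209·(935/0.0625)·1.659²/(2·9.81) = 46.37 m

h_f ≈ 46.4 m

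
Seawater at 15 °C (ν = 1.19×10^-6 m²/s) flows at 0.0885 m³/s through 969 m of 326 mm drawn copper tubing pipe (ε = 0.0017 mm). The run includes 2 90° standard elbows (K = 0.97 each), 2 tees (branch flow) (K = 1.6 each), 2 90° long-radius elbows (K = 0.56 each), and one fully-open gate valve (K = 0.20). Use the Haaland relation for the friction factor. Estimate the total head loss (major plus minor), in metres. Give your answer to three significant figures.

H_L ≈ 2.83 m

V = 4Q/(πD²) = 1.060 m/s; V²/2g = 0.05730 m
Re = 2.90×10^5, ε/D = 5.21×10^-6 → f = 0.01447 (Haaland)
Major: h_f = f(L/D)·V²/2g = 0.01447·2972·0.05730 = 2.464 m
Minor: ΣK = 6.46; h_m = ΣK·V²/2g = 0.3701 m
Total H_L = 2.464 + 0.3701 = 2.835 m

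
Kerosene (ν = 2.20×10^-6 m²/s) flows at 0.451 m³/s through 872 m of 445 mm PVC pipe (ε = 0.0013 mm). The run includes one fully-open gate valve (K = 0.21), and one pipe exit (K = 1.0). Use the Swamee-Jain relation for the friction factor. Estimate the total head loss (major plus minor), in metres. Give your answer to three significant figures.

H_L ≈ 11.2 m

V = 4Q/(πD²) = 2.900 m/s; V²/2g = 0.4286 m
Re = 5.87×10^5, ε/D = 2.92×10^-6 → f = 0.01278 (Swamee-Jain)
Major: h_f = f(L/D)·V²/2g = 0.01278·1960·0.4286 = 10.73 m
Minor: ΣK = 1.21; h_m = ΣK·V²/2g = 0.5186 m
Total H_L = 10.73 + 0.5186 = 11.25 m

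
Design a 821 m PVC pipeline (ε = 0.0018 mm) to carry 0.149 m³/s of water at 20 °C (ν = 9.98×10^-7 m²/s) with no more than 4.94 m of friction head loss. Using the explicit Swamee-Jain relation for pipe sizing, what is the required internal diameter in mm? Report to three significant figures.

D ≈ 335 mm

Swamee-Jain (Type III): D = 0.66·[ε^1.25·(LQ²/(gh_f))^4.75 + ν·Q^9.4·(L/(gh_f))^5.2]^0.04
LQ²/(gh_f) = 0.3761; L/(gh_f) = 16.94
Term 1 = ε^1.25·(…)^4.75 = 6.34×10^-10; Term 2 = ν·Q^9.4·(…)^5.2 = 4.15×10^-8
D = 0.66·(6.34×10^-10 + 4.15×10^-8)^0.04 = 0.3346 m = 335 mm
Check: V = 1.69 m/s, Re = 5.68×10^5, f = 0.01289, h_f = 4.63 m ≈ 4.94 m ✓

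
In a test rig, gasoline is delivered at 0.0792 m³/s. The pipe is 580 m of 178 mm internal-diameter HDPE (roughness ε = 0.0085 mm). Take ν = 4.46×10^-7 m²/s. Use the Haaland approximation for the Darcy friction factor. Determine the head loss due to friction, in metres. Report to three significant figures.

h_f ≈ 20.5 m

V = 4Q/(πD²) = 4·0.0792/(π·0.178²) = 3.183 m/s
Re = VD/ν = 3.183·0.178/4.46×10^-7 = 1.27×10^6 → turbulent
ε/D = 0.0085/178 = 4.78×10^-5
Haaland: f = 0.01216
h_f = f(L/D)V²/(2g) = 0.01216·(580/0.178)·3.183²/(2·9.81) = 20.46 m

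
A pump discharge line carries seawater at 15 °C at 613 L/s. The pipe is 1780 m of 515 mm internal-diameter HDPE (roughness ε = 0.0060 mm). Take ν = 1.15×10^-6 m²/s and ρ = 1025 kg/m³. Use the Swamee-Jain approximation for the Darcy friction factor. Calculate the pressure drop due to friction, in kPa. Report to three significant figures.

Δp ≈ 175 kPa

V = 4Q/(πD²) = 4·0.613/(π·0.515²) = 2.943 m/s
Re = VD/ν = 2.943·0.515/1.15×10^-6 = 1.32×10^6 → turbulent
ε/D = 0.0060/515 = 1.17×10^-5
Swamee-Jain: f = 0.01142
h_f = f(L/D)V²/(2g) = 0.01142·(1780/0.515)·2.943²/(2·9.81) = 17.43 m
Δp = ρg·h_f = 1025·9.81·17.43 = 175.2 kPa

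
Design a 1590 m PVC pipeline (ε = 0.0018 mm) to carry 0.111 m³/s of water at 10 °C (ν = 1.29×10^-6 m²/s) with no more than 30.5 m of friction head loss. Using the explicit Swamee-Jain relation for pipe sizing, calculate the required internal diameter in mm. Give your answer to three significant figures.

D ≈ 238 mm

Swamee-Jain (Type III): D = 0.66·[ε^1.25·(LQ²/(gh_f))^4.75 + ν·Q^9.4·(L/(gh_f))^5.2]^0.04
LQ²/(gh_f) = 0.06547; L/(gh_f) = 5.314
Term 1 = ε^1.25·(…)^4.75 = 1.57×10^-13; Term 2 = ν·Q^9.4·(…)^5.2 = 8.11×10^-12
D = 0.66·(1.57×10^-13 + 8.11×10^-12)^0.04 = 0.2378 m = 238 mm
Check: V = 2.50 m/s, Re = 4.61×10^5, f = 0.01340, h_f = 28.5 m ≈ 30.5 m ✓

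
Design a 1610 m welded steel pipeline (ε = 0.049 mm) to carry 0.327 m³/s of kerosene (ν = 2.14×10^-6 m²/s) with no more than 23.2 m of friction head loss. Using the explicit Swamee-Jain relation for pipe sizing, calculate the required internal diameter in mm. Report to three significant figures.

D ≈ 395 mm

Swamee-Jain (Type III): D = 0.66·[ε^1.25·(LQ²/(gh_f))^4.75 + ν·Q^9.4·(L/(gh_f))^5.2]^0.04
LQ²/(gh_f) = 0.7564; L/(gh_f) = 7.074
Term 1 = ε^1.25·(…)^4.75 = 1.09×10^-6; Term 2 = ν·Q^9.4·(…)^5.2 = 1.53×10^-6
D = 0.66·(1.09×10^-6 + 1.53×10^-6)^0.04 = 0.3947 m = 395 mm
Check: V = 2.67 m/s, Re = 4.93×10^5, f = 0.01476, h_f = 21.9 m ≈ 23.2 m ✓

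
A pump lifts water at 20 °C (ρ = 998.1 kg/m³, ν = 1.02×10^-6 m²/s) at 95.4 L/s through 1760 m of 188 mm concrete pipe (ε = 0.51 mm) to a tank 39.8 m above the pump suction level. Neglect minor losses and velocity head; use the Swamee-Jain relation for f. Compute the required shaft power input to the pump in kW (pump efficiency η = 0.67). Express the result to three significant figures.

V = 4Q/(πD²) = 3.437 m/s; Re = 6.33×10^5; ε/D = 0.00271; f = 0.02577
h_f = f(L/D)V²/2g = 145.2 m
Total head H = z + h_f = 39.8 + 145.2 = 185.0 m
P_hyd = ρgQH = 998.1·9.81·0.0954·185.0 = 172.8 kW
P_shaft = P_hyd/η = 172.8/0.67 = 257.9 kW

P_shaft ≈ 258 kW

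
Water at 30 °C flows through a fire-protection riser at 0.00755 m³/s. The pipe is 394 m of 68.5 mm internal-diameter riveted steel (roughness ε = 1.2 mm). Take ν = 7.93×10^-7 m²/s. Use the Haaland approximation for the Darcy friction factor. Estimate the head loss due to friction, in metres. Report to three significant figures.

h_f ≈ 57.3 m

V = 4Q/(πD²) = 4·0.00755/(π·0.0685²) = 2.049 m/s
Re = VD/ν = 2.049·0.0685/7.93×10^-7 = 1.77×10^5 → turbulent
ε/D = 1.2/68.5 = 0.0175
Haaland: f = 0.04658
h_f = f(L/D)V²/(2g) = 0.04658·(394/0.0685)·2.049²/(2·9.81) = 57.32 m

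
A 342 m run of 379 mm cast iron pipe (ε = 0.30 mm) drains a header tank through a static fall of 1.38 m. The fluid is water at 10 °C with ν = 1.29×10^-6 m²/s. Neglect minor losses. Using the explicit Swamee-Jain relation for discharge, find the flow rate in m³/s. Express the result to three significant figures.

Q ≈ 0.140 m³/s

Swamee-Jain (Type II): Q = -0.965·√(gD⁵h_f/L)·ln[ε/(3.7D) + √(3.17ν²L/(gD³h_f))]
√(gD⁵h_f/L) = √(9.81·0.379⁵·1.38/342) = 0.01759
ε/(3.7D) = 2.14×10^-4; √(3.17ν²L/(gD³h_f)) = 4.95×10^-5
Q = -0.965·0.01759·ln(2.634×10^-4) = 0.1399 m³/s
Check: V = 1.24 m/s, Re = 3.64×10^5, f = 0.01964, h_f = 1.39 m ≈ 1.38 m ✓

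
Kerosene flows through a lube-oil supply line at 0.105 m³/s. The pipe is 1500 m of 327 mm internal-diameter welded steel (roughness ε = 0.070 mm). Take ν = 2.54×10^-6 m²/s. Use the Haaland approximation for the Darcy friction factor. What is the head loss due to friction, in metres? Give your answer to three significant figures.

h_f ≈ 6.39 m

V = 4Q/(πD²) = 4·0.105/(π·0.327²) = 1.250 m/s
Re = VD/ν = 1.250·0.327/2.54×10^-6 = 1.61×10^5 → turbulent
ε/D = 0.070/327 = 2.14×10^-4
Haaland: f = 0.01747
h_f = f(L/D)V²/(2g) = 0.01747·(1500/0.327)·1.250²/(2·9.81) = 6.385 m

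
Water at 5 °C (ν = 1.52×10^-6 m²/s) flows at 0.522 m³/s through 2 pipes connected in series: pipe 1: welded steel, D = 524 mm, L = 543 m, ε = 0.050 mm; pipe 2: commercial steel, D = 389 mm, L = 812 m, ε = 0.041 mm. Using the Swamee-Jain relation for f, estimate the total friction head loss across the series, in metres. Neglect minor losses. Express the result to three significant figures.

Pipe 1: V = 2.421 m/s, Re = 8.34×10^5, ε/D = 9.54×10^-5, f = 0.01366, h_1 = f(L/D)V²/2g = 4.227 m
Pipe 2: V = 4.392 m/s, Re = 1.12×10^6, ε/D = 1.05×10^-4, f = 0.01346, h_2 = f(L/D)V²/2g = 27.63 m
Series → Q common, losses add: H = Σh = 31.86 m

H ≈ 31.9 m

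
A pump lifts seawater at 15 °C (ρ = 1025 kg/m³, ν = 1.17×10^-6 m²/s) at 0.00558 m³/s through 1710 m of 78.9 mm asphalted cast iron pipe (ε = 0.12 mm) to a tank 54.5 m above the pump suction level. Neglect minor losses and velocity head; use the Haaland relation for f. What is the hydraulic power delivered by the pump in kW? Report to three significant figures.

P_hyd ≈ 5.00 kW

V = 4Q/(πD²) = 1.141 m/s; Re = 7.70×10^4; ε/D = 0.00152; f = 0.02410
h_f = f(L/D)V²/2g = 34.68 m
Total head H = z + h_f = 54.5 + 34.68 = 89.18 m
P_hyd = ρgQH = 1025·9.81·0.00558·89.18 = 5.004 kW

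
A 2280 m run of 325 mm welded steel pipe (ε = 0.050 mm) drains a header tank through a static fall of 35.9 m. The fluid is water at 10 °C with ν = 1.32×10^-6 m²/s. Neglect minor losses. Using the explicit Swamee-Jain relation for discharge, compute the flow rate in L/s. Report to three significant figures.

Q ≈ 217 L/s

Swamee-Jain (Type II): Q = -0.965·√(gD⁵h_f/L)·ln[ε/(3.7D) + √(3.17ν²L/(gD³h_f))]
√(gD⁵h_f/L) = √(9.81·0.325⁵·35.9/2280) = 0.02367
ε/(3.7D) = 4.16×10^-5; √(3.17ν²L/(gD³h_f)) = 3.23×10^-5
Q = -0.965·0.02367·ln(7.385×10^-5) = 0.2173 m³/s
Check: V = 2.62 m/s, Re = 6.45×10^5, f = 0.01471, h_f = 36.1 m ≈ 35.9 m ✓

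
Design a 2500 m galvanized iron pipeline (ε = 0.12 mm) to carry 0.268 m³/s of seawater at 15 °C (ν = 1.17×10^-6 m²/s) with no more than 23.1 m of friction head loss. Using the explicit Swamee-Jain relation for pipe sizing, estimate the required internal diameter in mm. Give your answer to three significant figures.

D ≈ 406 mm

Swamee-Jain (Type III): D = 0.66·[ε^1.25·(LQ²/(gh_f))^4.75 + ν·Q^9.4·(L/(gh_f))^5.2]^0.04
LQ²/(gh_f) = 0.7924; L/(gh_f) = 11.03
Term 1 = ε^1.25·(…)^4.75 = 4.16×10^-6; Term 2 = ν·Q^9.4·(…)^5.2 = 1.30×10^-6
D = 0.66·(4.16×10^-6 + 1.30×10^-6)^0.04 = 0.4065 m = 406 mm
Check: V = 2.07 m/s, Re = 7.18×10^5, f = 0.01597, h_f = 21.4 m ≈ 23.1 m ✓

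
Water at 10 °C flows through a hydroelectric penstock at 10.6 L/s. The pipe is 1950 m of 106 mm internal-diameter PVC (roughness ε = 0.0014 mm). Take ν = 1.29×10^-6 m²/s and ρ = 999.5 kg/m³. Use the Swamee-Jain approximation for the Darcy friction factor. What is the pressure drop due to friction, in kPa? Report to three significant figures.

V = 4Q/(πD²) = 4·0.0106/(π·0.106²) = 1.201 m/s
Re = VD/ν = 1.201·0.106/1.29×10^-6 = 9.87×10^4 → turbulent
ε/D = 0.0014/106 = 1.32×10^-5
Swamee-Jain: f = 0.01799
h_f = f(L/D)V²/(2g) = 0.01799·(1950/0.106)·1.201²/(2·9.81) = 24.34 m
Δp = ρg·h_f = 999.5·9.81·24.34 = 238.7 kPa

Δp ≈ 239 kPa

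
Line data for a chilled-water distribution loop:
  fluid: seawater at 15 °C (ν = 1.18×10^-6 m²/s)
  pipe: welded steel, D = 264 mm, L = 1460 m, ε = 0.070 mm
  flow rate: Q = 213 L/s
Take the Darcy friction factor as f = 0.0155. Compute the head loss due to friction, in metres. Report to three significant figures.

V = 4Q/(πD²) = 4·0.213/(π·0.264²) = 3.891 m/s
h_f = f(L/D)V²/(2g) = 0.01550·(1460/0.264)·3.891²/(2·9.81) = 66.15 m

h_f ≈ 66.2 m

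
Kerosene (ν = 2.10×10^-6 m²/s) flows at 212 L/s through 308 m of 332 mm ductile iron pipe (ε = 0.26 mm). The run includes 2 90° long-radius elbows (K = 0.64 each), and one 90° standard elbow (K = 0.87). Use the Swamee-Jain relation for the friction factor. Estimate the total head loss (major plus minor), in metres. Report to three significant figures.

H_L ≈ 6.20 m

V = 4Q/(πD²) = 2.449 m/s; V²/2g = 0.3057 m
Re = 3.87×10^5, ε/D = 7.83×10^-4 → f = 0.01955 (Swamee-Jain)
Major: h_f = f(L/D)·V²/2g = 0.01955·927.7·0.3057 = 5.543 m
Minor: ΣK = 2.15; h_m = ΣK·V²/2g = 0.6572 m
Total H_L = 5.543 + 0.6572 = 6.200 m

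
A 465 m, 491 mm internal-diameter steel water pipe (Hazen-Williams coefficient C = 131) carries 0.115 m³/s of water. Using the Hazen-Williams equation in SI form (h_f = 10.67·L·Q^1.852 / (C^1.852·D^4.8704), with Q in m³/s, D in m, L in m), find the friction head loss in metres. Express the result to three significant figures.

h_f = 10.67·465·0.115^1.852 / (131^1.852·0.491^4.8704) = 0.3463 m

h_f ≈ 0.346 m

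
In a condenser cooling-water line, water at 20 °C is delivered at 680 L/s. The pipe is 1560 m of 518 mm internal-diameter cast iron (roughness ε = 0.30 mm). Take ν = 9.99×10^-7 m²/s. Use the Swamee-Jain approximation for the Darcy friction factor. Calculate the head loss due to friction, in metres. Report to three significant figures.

h_f ≈ 28.2 m

V = 4Q/(πD²) = 4·0.680/(π·0.518²) = 3.227 m/s
Re = VD/ν = 3.227·0.518/9.99×10^-7 = 1.67×10^6 → turbulent
ε/D = 0.30/518 = 5.79×10^-4
Swamee-Jain: f = 0.01762
h_f = f(L/D)V²/(2g) = 0.01762·(1560/0.518)·3.227²/(2·9.81) = 28.15 m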